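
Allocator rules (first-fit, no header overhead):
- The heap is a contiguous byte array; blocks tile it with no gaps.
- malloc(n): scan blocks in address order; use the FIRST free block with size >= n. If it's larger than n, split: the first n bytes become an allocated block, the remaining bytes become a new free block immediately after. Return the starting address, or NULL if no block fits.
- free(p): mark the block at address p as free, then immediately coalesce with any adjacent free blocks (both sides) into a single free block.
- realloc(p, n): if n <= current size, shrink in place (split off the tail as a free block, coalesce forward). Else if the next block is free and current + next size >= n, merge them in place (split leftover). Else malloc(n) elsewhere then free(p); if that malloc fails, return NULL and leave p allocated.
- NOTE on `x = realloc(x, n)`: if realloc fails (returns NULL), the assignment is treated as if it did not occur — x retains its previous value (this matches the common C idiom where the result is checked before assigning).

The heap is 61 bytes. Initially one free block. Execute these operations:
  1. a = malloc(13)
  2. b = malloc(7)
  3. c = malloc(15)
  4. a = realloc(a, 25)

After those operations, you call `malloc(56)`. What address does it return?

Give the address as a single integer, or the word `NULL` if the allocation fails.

Answer: NULL

Derivation:
Op 1: a = malloc(13) -> a = 0; heap: [0-12 ALLOC][13-60 FREE]
Op 2: b = malloc(7) -> b = 13; heap: [0-12 ALLOC][13-19 ALLOC][20-60 FREE]
Op 3: c = malloc(15) -> c = 20; heap: [0-12 ALLOC][13-19 ALLOC][20-34 ALLOC][35-60 FREE]
Op 4: a = realloc(a, 25) -> a = 35; heap: [0-12 FREE][13-19 ALLOC][20-34 ALLOC][35-59 ALLOC][60-60 FREE]
malloc(56): first-fit scan over [0-12 FREE][13-19 ALLOC][20-34 ALLOC][35-59 ALLOC][60-60 FREE] -> NULL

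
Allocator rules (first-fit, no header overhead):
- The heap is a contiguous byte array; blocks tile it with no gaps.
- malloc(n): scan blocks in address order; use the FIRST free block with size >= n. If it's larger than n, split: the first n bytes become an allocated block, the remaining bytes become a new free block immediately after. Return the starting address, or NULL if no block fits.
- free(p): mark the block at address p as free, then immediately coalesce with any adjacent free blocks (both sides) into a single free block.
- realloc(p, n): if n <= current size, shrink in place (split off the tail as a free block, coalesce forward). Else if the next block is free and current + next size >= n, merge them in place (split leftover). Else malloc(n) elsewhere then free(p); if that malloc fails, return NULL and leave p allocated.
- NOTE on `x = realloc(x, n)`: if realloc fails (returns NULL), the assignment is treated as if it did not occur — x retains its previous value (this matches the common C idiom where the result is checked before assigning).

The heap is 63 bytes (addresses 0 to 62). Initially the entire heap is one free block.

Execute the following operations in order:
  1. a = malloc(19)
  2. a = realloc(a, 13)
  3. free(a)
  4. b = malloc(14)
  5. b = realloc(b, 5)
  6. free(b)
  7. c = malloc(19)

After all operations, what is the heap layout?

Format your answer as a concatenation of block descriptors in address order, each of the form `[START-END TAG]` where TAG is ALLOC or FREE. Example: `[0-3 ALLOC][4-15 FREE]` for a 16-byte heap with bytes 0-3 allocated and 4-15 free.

Op 1: a = malloc(19) -> a = 0; heap: [0-18 ALLOC][19-62 FREE]
Op 2: a = realloc(a, 13) -> a = 0; heap: [0-12 ALLOC][13-62 FREE]
Op 3: free(a) -> (freed a); heap: [0-62 FREE]
Op 4: b = malloc(14) -> b = 0; heap: [0-13 ALLOC][14-62 FREE]
Op 5: b = realloc(b, 5) -> b = 0; heap: [0-4 ALLOC][5-62 FREE]
Op 6: free(b) -> (freed b); heap: [0-62 FREE]
Op 7: c = malloc(19) -> c = 0; heap: [0-18 ALLOC][19-62 FREE]

Answer: [0-18 ALLOC][19-62 FREE]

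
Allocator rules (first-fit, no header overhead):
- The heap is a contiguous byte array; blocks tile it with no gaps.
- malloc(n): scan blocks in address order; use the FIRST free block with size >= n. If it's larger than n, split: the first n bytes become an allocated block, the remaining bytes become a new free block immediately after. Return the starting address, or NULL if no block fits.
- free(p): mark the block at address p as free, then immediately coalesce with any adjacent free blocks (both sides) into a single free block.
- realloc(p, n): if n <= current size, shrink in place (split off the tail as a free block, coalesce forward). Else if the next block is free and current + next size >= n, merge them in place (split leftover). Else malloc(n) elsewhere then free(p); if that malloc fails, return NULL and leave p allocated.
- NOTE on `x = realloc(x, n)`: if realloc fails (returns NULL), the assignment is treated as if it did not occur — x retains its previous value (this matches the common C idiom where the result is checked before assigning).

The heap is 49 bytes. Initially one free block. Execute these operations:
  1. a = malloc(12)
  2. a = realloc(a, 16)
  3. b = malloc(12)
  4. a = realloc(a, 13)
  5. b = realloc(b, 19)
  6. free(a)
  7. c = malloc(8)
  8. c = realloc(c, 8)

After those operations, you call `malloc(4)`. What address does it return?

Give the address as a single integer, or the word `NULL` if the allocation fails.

Op 1: a = malloc(12) -> a = 0; heap: [0-11 ALLOC][12-48 FREE]
Op 2: a = realloc(a, 16) -> a = 0; heap: [0-15 ALLOC][16-48 FREE]
Op 3: b = malloc(12) -> b = 16; heap: [0-15 ALLOC][16-27 ALLOC][28-48 FREE]
Op 4: a = realloc(a, 13) -> a = 0; heap: [0-12 ALLOC][13-15 FREE][16-27 ALLOC][28-48 FREE]
Op 5: b = realloc(b, 19) -> b = 16; heap: [0-12 ALLOC][13-15 FREE][16-34 ALLOC][35-48 FREE]
Op 6: free(a) -> (freed a); heap: [0-15 FREE][16-34 ALLOC][35-48 FREE]
Op 7: c = malloc(8) -> c = 0; heap: [0-7 ALLOC][8-15 FREE][16-34 ALLOC][35-48 FREE]
Op 8: c = realloc(c, 8) -> c = 0; heap: [0-7 ALLOC][8-15 FREE][16-34 ALLOC][35-48 FREE]
malloc(4): first-fit scan over [0-7 ALLOC][8-15 FREE][16-34 ALLOC][35-48 FREE] -> 8

Answer: 8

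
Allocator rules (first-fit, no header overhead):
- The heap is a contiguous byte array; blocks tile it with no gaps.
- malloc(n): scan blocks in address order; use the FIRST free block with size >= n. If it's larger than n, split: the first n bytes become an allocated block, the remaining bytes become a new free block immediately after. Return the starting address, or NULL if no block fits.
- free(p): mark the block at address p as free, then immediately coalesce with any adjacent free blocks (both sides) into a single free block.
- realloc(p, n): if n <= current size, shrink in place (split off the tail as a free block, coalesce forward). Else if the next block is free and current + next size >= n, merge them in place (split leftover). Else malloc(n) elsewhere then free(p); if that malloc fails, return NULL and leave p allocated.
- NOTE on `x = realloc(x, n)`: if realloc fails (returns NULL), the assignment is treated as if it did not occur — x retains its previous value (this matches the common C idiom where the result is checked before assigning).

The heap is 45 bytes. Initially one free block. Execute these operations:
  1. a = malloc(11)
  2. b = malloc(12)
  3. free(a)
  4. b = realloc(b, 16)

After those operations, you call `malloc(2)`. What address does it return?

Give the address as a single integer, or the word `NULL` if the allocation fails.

Op 1: a = malloc(11) -> a = 0; heap: [0-10 ALLOC][11-44 FREE]
Op 2: b = malloc(12) -> b = 11; heap: [0-10 ALLOC][11-22 ALLOC][23-44 FREE]
Op 3: free(a) -> (freed a); heap: [0-10 FREE][11-22 ALLOC][23-44 FREE]
Op 4: b = realloc(b, 16) -> b = 11; heap: [0-10 FREE][11-26 ALLOC][27-44 FREE]
malloc(2): first-fit scan over [0-10 FREE][11-26 ALLOC][27-44 FREE] -> 0

Answer: 0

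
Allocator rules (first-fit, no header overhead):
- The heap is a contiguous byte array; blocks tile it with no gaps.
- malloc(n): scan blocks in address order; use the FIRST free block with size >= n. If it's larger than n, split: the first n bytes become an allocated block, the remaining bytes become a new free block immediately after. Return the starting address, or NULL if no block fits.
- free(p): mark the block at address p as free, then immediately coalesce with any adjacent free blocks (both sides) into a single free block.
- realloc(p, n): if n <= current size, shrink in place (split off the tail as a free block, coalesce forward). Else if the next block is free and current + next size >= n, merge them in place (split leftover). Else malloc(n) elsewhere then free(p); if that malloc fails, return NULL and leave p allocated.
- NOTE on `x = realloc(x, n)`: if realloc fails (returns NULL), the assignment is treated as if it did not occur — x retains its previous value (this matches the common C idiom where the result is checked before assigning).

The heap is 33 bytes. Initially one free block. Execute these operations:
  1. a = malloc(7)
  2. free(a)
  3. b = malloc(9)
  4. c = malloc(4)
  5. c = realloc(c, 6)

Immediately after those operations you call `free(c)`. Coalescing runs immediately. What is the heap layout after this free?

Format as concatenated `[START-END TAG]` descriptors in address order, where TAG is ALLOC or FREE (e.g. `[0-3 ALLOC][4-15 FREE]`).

Op 1: a = malloc(7) -> a = 0; heap: [0-6 ALLOC][7-32 FREE]
Op 2: free(a) -> (freed a); heap: [0-32 FREE]
Op 3: b = malloc(9) -> b = 0; heap: [0-8 ALLOC][9-32 FREE]
Op 4: c = malloc(4) -> c = 9; heap: [0-8 ALLOC][9-12 ALLOC][13-32 FREE]
Op 5: c = realloc(c, 6) -> c = 9; heap: [0-8 ALLOC][9-14 ALLOC][15-32 FREE]
free(c): c = 9 -> block [9-14 ALLOC]; mark free, coalesce with adjacent free neighbors -> [0-8 ALLOC][9-32 FREE]

Answer: [0-8 ALLOC][9-32 FREE]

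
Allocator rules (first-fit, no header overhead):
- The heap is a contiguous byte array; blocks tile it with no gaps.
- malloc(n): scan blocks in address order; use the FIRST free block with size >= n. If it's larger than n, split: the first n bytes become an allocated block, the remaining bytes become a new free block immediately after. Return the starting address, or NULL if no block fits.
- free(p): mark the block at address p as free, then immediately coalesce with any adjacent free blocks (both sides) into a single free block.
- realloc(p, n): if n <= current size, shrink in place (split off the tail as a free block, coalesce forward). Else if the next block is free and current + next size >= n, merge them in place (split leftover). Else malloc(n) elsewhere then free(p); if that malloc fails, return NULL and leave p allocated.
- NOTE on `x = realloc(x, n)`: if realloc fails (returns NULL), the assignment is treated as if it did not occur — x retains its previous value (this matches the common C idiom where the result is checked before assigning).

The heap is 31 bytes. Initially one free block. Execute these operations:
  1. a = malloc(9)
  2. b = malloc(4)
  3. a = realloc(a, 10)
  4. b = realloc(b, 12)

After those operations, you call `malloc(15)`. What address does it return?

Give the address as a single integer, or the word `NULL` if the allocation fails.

Answer: NULL

Derivation:
Op 1: a = malloc(9) -> a = 0; heap: [0-8 ALLOC][9-30 FREE]
Op 2: b = malloc(4) -> b = 9; heap: [0-8 ALLOC][9-12 ALLOC][13-30 FREE]
Op 3: a = realloc(a, 10) -> a = 13; heap: [0-8 FREE][9-12 ALLOC][13-22 ALLOC][23-30 FREE]
Op 4: b = realloc(b, 12) -> NULL (b unchanged); heap: [0-8 FREE][9-12 ALLOC][13-22 ALLOC][23-30 FREE]
malloc(15): first-fit scan over [0-8 FREE][9-12 ALLOC][13-22 ALLOC][23-30 FREE] -> NULL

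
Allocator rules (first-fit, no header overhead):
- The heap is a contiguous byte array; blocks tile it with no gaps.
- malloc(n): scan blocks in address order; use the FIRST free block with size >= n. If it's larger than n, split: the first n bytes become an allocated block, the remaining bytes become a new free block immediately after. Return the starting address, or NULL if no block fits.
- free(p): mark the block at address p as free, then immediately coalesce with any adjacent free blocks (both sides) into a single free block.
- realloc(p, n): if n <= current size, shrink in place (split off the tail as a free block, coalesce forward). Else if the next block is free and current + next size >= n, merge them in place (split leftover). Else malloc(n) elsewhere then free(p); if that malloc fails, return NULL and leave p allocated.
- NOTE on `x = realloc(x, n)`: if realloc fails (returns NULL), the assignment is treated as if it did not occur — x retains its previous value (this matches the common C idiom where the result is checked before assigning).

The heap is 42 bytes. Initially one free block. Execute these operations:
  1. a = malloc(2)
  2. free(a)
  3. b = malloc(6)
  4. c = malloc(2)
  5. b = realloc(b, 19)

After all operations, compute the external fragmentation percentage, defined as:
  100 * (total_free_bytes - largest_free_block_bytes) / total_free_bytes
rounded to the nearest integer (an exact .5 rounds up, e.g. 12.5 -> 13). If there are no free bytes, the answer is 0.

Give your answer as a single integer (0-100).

Op 1: a = malloc(2) -> a = 0; heap: [0-1 ALLOC][2-41 FREE]
Op 2: free(a) -> (freed a); heap: [0-41 FREE]
Op 3: b = malloc(6) -> b = 0; heap: [0-5 ALLOC][6-41 FREE]
Op 4: c = malloc(2) -> c = 6; heap: [0-5 ALLOC][6-7 ALLOC][8-41 FREE]
Op 5: b = realloc(b, 19) -> b = 8; heap: [0-5 FREE][6-7 ALLOC][8-26 ALLOC][27-41 FREE]
Free blocks: [6 15] total_free=21 largest=15 -> 100*(21-15)/21 = 600/21 ≈ 28.571 -> rounds to 29

Answer: 29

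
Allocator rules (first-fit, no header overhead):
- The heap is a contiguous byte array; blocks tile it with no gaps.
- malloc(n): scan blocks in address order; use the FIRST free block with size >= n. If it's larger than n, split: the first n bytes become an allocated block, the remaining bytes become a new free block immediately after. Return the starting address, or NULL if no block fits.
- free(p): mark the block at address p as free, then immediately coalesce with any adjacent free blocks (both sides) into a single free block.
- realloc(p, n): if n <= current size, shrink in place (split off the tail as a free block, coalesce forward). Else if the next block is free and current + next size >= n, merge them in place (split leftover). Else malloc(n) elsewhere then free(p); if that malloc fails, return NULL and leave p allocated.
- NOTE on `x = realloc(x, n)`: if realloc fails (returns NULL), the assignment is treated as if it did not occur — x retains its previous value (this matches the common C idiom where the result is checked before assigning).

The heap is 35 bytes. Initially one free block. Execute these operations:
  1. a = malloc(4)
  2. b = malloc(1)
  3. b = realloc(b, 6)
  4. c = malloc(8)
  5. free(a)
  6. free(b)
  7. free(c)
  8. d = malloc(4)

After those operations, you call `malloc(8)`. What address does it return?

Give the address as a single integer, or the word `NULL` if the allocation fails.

Answer: 4

Derivation:
Op 1: a = malloc(4) -> a = 0; heap: [0-3 ALLOC][4-34 FREE]
Op 2: b = malloc(1) -> b = 4; heap: [0-3 ALLOC][4-4 ALLOC][5-34 FREE]
Op 3: b = realloc(b, 6) -> b = 4; heap: [0-3 ALLOC][4-9 ALLOC][10-34 FREE]
Op 4: c = malloc(8) -> c = 10; heap: [0-3 ALLOC][4-9 ALLOC][10-17 ALLOC][18-34 FREE]
Op 5: free(a) -> (freed a); heap: [0-3 FREE][4-9 ALLOC][10-17 ALLOC][18-34 FREE]
Op 6: free(b) -> (freed b); heap: [0-9 FREE][10-17 ALLOC][18-34 FREE]
Op 7: free(c) -> (freed c); heap: [0-34 FREE]
Op 8: d = malloc(4) -> d = 0; heap: [0-3 ALLOC][4-34 FREE]
malloc(8): first-fit scan over [0-3 ALLOC][4-34 FREE] -> 4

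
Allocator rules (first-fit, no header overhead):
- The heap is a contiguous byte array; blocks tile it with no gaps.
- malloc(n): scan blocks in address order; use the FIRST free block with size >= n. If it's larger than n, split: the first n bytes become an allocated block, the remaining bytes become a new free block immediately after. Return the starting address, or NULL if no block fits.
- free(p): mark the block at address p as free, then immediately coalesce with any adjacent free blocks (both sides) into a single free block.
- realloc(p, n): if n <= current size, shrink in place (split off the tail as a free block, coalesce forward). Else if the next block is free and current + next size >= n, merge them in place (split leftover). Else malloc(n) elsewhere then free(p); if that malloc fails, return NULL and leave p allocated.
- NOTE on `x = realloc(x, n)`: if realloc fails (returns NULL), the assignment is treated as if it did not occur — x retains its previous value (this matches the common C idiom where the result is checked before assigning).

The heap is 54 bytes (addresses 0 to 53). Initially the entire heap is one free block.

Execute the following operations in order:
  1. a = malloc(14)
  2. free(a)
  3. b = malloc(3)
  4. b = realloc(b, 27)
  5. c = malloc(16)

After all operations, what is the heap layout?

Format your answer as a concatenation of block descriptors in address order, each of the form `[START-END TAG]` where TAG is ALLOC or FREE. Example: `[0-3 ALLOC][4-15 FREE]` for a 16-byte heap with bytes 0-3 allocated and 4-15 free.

Answer: [0-26 ALLOC][27-42 ALLOC][43-53 FREE]

Derivation:
Op 1: a = malloc(14) -> a = 0; heap: [0-13 ALLOC][14-53 FREE]
Op 2: free(a) -> (freed a); heap: [0-53 FREE]
Op 3: b = malloc(3) -> b = 0; heap: [0-2 ALLOC][3-53 FREE]
Op 4: b = realloc(b, 27) -> b = 0; heap: [0-26 ALLOC][27-53 FREE]
Op 5: c = malloc(16) -> c = 27; heap: [0-26 ALLOC][27-42 ALLOC][43-53 FREE]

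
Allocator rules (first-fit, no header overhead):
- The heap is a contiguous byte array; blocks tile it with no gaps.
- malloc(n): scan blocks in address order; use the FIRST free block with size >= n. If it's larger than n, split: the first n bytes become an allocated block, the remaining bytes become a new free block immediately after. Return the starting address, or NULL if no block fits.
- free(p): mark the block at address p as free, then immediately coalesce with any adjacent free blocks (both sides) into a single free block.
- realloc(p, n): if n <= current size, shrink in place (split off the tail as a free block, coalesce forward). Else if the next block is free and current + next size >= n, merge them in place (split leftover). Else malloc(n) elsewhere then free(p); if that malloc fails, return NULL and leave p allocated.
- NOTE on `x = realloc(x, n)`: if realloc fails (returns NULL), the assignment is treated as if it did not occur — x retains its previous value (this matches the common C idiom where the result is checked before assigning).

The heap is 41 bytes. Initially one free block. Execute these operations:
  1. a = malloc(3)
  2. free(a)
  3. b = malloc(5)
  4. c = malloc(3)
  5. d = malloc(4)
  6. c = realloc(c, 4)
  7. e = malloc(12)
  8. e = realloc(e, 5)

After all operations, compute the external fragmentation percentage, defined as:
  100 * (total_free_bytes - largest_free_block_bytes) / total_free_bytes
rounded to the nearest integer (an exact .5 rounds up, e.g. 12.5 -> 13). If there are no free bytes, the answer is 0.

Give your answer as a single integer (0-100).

Answer: 13

Derivation:
Op 1: a = malloc(3) -> a = 0; heap: [0-2 ALLOC][3-40 FREE]
Op 2: free(a) -> (freed a); heap: [0-40 FREE]
Op 3: b = malloc(5) -> b = 0; heap: [0-4 ALLOC][5-40 FREE]
Op 4: c = malloc(3) -> c = 5; heap: [0-4 ALLOC][5-7 ALLOC][8-40 FREE]
Op 5: d = malloc(4) -> d = 8; heap: [0-4 ALLOC][5-7 ALLOC][8-11 ALLOC][12-40 FREE]
Op 6: c = realloc(c, 4) -> c = 12; heap: [0-4 ALLOC][5-7 FREE][8-11 ALLOC][12-15 ALLOC][16-40 FREE]
Op 7: e = malloc(12) -> e = 16; heap: [0-4 ALLOC][5-7 FREE][8-11 ALLOC][12-15 ALLOC][16-27 ALLOC][28-40 FREE]
Op 8: e = realloc(e, 5) -> e = 16; heap: [0-4 ALLOC][5-7 FREE][8-11 ALLOC][12-15 ALLOC][16-20 ALLOC][21-40 FREE]
Free blocks: [3 20] total_free=23 largest=20 -> 100*(23-20)/23 = 300/23 ≈ 13.043 -> rounds to 13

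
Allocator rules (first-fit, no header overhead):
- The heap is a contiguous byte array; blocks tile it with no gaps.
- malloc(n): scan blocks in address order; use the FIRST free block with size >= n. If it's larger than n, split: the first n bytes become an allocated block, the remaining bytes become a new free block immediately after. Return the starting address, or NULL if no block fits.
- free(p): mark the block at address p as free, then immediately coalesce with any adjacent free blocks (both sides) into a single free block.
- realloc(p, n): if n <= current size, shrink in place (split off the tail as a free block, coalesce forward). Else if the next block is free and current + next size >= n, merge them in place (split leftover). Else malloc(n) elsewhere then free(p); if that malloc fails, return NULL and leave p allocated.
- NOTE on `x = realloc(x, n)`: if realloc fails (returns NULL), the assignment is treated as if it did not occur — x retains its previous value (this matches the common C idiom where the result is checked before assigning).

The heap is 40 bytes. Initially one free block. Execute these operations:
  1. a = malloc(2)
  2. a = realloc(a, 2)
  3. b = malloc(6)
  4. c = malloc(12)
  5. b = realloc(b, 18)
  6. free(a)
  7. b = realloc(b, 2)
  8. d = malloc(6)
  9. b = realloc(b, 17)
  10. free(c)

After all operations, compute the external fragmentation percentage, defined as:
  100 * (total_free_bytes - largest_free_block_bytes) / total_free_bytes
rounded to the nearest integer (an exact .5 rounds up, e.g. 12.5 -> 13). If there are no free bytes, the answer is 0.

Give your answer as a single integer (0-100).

Op 1: a = malloc(2) -> a = 0; heap: [0-1 ALLOC][2-39 FREE]
Op 2: a = realloc(a, 2) -> a = 0; heap: [0-1 ALLOC][2-39 FREE]
Op 3: b = malloc(6) -> b = 2; heap: [0-1 ALLOC][2-7 ALLOC][8-39 FREE]
Op 4: c = malloc(12) -> c = 8; heap: [0-1 ALLOC][2-7 ALLOC][8-19 ALLOC][20-39 FREE]
Op 5: b = realloc(b, 18) -> b = 20; heap: [0-1 ALLOC][2-7 FREE][8-19 ALLOC][20-37 ALLOC][38-39 FREE]
Op 6: free(a) -> (freed a); heap: [0-7 FREE][8-19 ALLOC][20-37 ALLOC][38-39 FREE]
Op 7: b = realloc(b, 2) -> b = 20; heap: [0-7 FREE][8-19 ALLOC][20-21 ALLOC][22-39 FREE]
Op 8: d = malloc(6) -> d = 0; heap: [0-5 ALLOC][6-7 FREE][8-19 ALLOC][20-21 ALLOC][22-39 FREE]
Op 9: b = realloc(b, 17) -> b = 20; heap: [0-5 ALLOC][6-7 FREE][8-19 ALLOC][20-36 ALLOC][37-39 FREE]
Op 10: free(c) -> (freed c); heap: [0-5 ALLOC][6-19 FREE][20-36 ALLOC][37-39 FREE]
Free blocks: [14 3] total_free=17 largest=14 -> 100*(17-14)/17 = 300/17 ≈ 17.647 -> rounds to 18

Answer: 18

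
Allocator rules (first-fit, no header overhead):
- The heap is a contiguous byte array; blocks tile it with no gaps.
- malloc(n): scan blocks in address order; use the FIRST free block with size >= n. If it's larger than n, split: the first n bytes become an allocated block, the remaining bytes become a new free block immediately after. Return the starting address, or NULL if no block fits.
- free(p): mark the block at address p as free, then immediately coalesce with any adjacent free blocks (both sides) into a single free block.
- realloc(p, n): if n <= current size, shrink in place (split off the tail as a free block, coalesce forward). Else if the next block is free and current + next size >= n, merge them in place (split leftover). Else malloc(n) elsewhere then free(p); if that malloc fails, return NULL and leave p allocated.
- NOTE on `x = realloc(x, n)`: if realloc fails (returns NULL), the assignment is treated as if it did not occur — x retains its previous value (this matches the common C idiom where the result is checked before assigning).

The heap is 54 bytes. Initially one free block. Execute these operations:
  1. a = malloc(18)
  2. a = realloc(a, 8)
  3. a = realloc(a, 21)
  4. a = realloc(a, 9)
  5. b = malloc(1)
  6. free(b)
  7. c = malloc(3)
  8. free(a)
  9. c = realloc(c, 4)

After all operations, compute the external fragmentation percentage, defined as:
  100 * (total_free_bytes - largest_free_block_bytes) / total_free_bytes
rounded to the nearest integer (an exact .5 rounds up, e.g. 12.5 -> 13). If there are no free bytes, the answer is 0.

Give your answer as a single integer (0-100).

Op 1: a = malloc(18) -> a = 0; heap: [0-17 ALLOC][18-53 FREE]
Op 2: a = realloc(a, 8) -> a = 0; heap: [0-7 ALLOC][8-53 FREE]
Op 3: a = realloc(a, 21) -> a = 0; heap: [0-20 ALLOC][21-53 FREE]
Op 4: a = realloc(a, 9) -> a = 0; heap: [0-8 ALLOC][9-53 FREE]
Op 5: b = malloc(1) -> b = 9; heap: [0-8 ALLOC][9-9 ALLOC][10-53 FREE]
Op 6: free(b) -> (freed b); heap: [0-8 ALLOC][9-53 FREE]
Op 7: c = malloc(3) -> c = 9; heap: [0-8 ALLOC][9-11 ALLOC][12-53 FREE]
Op 8: free(a) -> (freed a); heap: [0-8 FREE][9-11 ALLOC][12-53 FREE]
Op 9: c = realloc(c, 4) -> c = 9; heap: [0-8 FREE][9-12 ALLOC][13-53 FREE]
Free blocks: [9 41] total_free=50 largest=41 -> 100*(50-41)/50 = 900/50 = 18

Answer: 18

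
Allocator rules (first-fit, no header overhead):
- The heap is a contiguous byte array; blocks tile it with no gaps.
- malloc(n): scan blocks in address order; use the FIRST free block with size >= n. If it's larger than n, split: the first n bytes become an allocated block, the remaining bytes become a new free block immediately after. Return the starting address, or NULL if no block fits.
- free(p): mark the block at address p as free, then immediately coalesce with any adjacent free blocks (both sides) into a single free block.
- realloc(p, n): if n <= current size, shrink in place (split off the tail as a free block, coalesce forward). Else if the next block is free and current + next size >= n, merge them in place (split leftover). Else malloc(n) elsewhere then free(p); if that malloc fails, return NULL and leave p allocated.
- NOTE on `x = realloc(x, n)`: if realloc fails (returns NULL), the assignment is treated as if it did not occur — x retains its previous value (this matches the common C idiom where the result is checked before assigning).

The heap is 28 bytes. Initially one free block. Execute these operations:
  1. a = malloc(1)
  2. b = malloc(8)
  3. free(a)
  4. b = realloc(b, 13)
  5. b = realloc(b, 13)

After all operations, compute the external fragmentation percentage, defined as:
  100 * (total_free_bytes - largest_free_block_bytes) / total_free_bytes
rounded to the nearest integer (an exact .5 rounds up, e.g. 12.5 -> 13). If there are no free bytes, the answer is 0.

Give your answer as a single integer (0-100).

Answer: 7

Derivation:
Op 1: a = malloc(1) -> a = 0; heap: [0-0 ALLOC][1-27 FREE]
Op 2: b = malloc(8) -> b = 1; heap: [0-0 ALLOC][1-8 ALLOC][9-27 FREE]
Op 3: free(a) -> (freed a); heap: [0-0 FREE][1-8 ALLOC][9-27 FREE]
Op 4: b = realloc(b, 13) -> b = 1; heap: [0-0 FREE][1-13 ALLOC][14-27 FREE]
Op 5: b = realloc(b, 13) -> b = 1; heap: [0-0 FREE][1-13 ALLOC][14-27 FREE]
Free blocks: [1 14] total_free=15 largest=14 -> 100*(15-14)/15 = 100/15 ≈ 6.667 -> rounds to 7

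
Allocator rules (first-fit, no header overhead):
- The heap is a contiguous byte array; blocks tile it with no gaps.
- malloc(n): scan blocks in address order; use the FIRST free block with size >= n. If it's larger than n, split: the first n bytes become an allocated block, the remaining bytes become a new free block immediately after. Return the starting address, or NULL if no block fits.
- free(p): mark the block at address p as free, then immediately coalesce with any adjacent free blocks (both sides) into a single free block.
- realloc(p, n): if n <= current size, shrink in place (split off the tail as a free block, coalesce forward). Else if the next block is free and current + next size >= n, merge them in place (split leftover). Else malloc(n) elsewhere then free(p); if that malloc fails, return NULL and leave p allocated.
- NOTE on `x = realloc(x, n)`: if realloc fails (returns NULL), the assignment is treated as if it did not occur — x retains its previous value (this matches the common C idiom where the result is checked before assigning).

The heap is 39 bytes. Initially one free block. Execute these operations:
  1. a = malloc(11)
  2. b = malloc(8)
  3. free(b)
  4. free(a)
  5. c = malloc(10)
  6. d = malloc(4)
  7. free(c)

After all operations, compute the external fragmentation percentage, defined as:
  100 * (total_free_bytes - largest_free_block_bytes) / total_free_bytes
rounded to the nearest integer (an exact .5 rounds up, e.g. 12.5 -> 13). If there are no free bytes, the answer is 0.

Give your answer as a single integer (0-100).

Op 1: a = malloc(11) -> a = 0; heap: [0-10 ALLOC][11-38 FREE]
Op 2: b = malloc(8) -> b = 11; heap: [0-10 ALLOC][11-18 ALLOC][19-38 FREE]
Op 3: free(b) -> (freed b); heap: [0-10 ALLOC][11-38 FREE]
Op 4: free(a) -> (freed a); heap: [0-38 FREE]
Op 5: c = malloc(10) -> c = 0; heap: [0-9 ALLOC][10-38 FREE]
Op 6: d = malloc(4) -> d = 10; heap: [0-9 ALLOC][10-13 ALLOC][14-38 FREE]
Op 7: free(c) -> (freed c); heap: [0-9 FREE][10-13 ALLOC][14-38 FREE]
Free blocks: [10 25] total_free=35 largest=25 -> 100*(35-25)/35 = 1000/35 ≈ 28.571 -> rounds to 29

Answer: 29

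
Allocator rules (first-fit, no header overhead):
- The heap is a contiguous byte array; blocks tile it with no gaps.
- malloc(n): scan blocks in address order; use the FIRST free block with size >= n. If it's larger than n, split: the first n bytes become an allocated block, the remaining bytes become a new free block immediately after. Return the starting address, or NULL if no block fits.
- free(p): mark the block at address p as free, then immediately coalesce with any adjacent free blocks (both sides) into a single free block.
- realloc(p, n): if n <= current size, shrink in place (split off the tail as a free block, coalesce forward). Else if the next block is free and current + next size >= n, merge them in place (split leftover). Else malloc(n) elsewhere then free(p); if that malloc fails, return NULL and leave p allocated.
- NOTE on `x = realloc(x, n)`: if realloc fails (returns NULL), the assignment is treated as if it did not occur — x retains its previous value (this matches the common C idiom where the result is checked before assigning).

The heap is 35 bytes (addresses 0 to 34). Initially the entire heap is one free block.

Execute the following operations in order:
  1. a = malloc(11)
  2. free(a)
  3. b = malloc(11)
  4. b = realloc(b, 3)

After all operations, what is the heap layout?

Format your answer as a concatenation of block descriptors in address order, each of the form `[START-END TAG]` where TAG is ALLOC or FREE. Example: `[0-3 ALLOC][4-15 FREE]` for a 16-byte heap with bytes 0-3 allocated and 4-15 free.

Answer: [0-2 ALLOC][3-34 FREE]

Derivation:
Op 1: a = malloc(11) -> a = 0; heap: [0-10 ALLOC][11-34 FREE]
Op 2: free(a) -> (freed a); heap: [0-34 FREE]
Op 3: b = malloc(11) -> b = 0; heap: [0-10 ALLOC][11-34 FREE]
Op 4: b = realloc(b, 3) -> b = 0; heap: [0-2 ALLOC][3-34 FREE]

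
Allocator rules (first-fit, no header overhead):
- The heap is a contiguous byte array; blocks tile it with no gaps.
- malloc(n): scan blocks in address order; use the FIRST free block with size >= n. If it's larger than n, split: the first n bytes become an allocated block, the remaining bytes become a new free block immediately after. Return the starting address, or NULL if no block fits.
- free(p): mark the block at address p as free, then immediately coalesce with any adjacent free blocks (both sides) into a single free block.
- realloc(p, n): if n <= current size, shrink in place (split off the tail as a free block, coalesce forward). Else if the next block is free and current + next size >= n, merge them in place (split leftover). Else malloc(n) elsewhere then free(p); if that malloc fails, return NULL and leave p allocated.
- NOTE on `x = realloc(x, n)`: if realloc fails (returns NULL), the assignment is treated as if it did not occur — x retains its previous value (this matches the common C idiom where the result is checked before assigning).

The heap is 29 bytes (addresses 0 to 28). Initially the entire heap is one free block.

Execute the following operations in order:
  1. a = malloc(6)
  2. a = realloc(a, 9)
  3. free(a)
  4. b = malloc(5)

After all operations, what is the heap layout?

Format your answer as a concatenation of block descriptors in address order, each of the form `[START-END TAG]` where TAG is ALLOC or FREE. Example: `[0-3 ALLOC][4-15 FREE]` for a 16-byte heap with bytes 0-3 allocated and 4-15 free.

Answer: [0-4 ALLOC][5-28 FREE]

Derivation:
Op 1: a = malloc(6) -> a = 0; heap: [0-5 ALLOC][6-28 FREE]
Op 2: a = realloc(a, 9) -> a = 0; heap: [0-8 ALLOC][9-28 FREE]
Op 3: free(a) -> (freed a); heap: [0-28 FREE]
Op 4: b = malloc(5) -> b = 0; heap: [0-4 ALLOC][5-28 FREE]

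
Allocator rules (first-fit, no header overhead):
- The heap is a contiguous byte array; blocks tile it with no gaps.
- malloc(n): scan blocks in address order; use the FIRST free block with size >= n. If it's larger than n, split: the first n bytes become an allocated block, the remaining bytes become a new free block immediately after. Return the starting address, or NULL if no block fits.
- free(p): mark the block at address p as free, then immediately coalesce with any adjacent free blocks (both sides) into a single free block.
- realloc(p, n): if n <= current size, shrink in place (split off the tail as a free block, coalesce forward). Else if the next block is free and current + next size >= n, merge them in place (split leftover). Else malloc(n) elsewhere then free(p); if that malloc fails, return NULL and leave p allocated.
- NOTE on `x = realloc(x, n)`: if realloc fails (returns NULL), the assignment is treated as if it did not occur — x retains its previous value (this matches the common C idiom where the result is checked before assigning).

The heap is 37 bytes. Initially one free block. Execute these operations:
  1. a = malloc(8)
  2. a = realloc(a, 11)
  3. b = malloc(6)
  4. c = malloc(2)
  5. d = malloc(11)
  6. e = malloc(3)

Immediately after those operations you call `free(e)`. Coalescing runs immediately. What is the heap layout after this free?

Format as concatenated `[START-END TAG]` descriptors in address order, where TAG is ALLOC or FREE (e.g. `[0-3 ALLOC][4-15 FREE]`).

Op 1: a = malloc(8) -> a = 0; heap: [0-7 ALLOC][8-36 FREE]
Op 2: a = realloc(a, 11) -> a = 0; heap: [0-10 ALLOC][11-36 FREE]
Op 3: b = malloc(6) -> b = 11; heap: [0-10 ALLOC][11-16 ALLOC][17-36 FREE]
Op 4: c = malloc(2) -> c = 17; heap: [0-10 ALLOC][11-16 ALLOC][17-18 ALLOC][19-36 FREE]
Op 5: d = malloc(11) -> d = 19; heap: [0-10 ALLOC][11-16 ALLOC][17-18 ALLOC][19-29 ALLOC][30-36 FREE]
Op 6: e = malloc(3) -> e = 30; heap: [0-10 ALLOC][11-16 ALLOC][17-18 ALLOC][19-29 ALLOC][30-32 ALLOC][33-36 FREE]
free(e): e = 30 -> block [30-32 ALLOC]; mark free, coalesce with adjacent free neighbors -> [0-10 ALLOC][11-16 ALLOC][17-18 ALLOC][19-29 ALLOC][30-36 FREE]

Answer: [0-10 ALLOC][11-16 ALLOC][17-18 ALLOC][19-29 ALLOC][30-36 FREE]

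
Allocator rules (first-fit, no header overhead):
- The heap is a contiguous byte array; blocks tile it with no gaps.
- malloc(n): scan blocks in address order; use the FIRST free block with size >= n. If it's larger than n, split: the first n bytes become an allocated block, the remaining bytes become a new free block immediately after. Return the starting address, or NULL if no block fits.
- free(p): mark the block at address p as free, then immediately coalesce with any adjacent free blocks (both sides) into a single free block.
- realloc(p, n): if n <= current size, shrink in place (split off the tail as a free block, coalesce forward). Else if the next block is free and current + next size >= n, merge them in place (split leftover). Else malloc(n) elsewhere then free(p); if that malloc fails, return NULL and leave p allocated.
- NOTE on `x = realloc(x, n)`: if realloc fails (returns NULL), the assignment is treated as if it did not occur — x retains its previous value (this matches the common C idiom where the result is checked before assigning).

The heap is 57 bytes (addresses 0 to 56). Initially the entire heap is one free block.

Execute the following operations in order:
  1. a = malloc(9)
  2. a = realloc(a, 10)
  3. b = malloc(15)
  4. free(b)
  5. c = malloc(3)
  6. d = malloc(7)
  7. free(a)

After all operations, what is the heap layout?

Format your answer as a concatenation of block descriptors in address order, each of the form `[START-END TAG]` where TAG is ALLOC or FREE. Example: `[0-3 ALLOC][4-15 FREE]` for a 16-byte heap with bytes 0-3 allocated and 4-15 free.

Answer: [0-9 FREE][10-12 ALLOC][13-19 ALLOC][20-56 FREE]

Derivation:
Op 1: a = malloc(9) -> a = 0; heap: [0-8 ALLOC][9-56 FREE]
Op 2: a = realloc(a, 10) -> a = 0; heap: [0-9 ALLOC][10-56 FREE]
Op 3: b = malloc(15) -> b = 10; heap: [0-9 ALLOC][10-24 ALLOC][25-56 FREE]
Op 4: free(b) -> (freed b); heap: [0-9 ALLOC][10-56 FREE]
Op 5: c = malloc(3) -> c = 10; heap: [0-9 ALLOC][10-12 ALLOC][13-56 FREE]
Op 6: d = malloc(7) -> d = 13; heap: [0-9 ALLOC][10-12 ALLOC][13-19 ALLOC][20-56 FREE]
Op 7: free(a) -> (freed a); heap: [0-9 FREE][10-12 ALLOC][13-19 ALLOC][20-56 FREE]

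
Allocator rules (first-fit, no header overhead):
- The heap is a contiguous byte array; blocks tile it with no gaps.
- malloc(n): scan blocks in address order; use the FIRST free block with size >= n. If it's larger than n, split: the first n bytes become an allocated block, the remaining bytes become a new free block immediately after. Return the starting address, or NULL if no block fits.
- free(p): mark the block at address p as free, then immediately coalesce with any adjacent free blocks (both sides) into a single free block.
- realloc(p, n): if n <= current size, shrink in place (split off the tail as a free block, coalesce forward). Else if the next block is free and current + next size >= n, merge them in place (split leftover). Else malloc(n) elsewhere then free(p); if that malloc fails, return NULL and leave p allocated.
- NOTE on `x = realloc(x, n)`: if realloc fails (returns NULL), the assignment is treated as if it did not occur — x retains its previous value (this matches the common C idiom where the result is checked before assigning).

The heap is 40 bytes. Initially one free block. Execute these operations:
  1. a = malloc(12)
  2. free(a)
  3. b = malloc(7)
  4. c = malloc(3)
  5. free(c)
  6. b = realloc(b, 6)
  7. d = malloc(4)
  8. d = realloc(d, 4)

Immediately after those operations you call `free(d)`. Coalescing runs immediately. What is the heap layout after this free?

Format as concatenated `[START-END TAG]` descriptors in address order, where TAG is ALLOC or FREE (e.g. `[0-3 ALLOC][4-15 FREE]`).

Op 1: a = malloc(12) -> a = 0; heap: [0-11 ALLOC][12-39 FREE]
Op 2: free(a) -> (freed a); heap: [0-39 FREE]
Op 3: b = malloc(7) -> b = 0; heap: [0-6 ALLOC][7-39 FREE]
Op 4: c = malloc(3) -> c = 7; heap: [0-6 ALLOC][7-9 ALLOC][10-39 FREE]
Op 5: free(c) -> (freed c); heap: [0-6 ALLOC][7-39 FREE]
Op 6: b = realloc(b, 6) -> b = 0; heap: [0-5 ALLOC][6-39 FREE]
Op 7: d = malloc(4) -> d = 6; heap: [0-5 ALLOC][6-9 ALLOC][10-39 FREE]
Op 8: d = realloc(d, 4) -> d = 6; heap: [0-5 ALLOC][6-9 ALLOC][10-39 FREE]
free(d): d = 6 -> block [6-9 ALLOC]; mark free, coalesce with adjacent free neighbors -> [0-5 ALLOC][6-39 FREE]

Answer: [0-5 ALLOC][6-39 FREE]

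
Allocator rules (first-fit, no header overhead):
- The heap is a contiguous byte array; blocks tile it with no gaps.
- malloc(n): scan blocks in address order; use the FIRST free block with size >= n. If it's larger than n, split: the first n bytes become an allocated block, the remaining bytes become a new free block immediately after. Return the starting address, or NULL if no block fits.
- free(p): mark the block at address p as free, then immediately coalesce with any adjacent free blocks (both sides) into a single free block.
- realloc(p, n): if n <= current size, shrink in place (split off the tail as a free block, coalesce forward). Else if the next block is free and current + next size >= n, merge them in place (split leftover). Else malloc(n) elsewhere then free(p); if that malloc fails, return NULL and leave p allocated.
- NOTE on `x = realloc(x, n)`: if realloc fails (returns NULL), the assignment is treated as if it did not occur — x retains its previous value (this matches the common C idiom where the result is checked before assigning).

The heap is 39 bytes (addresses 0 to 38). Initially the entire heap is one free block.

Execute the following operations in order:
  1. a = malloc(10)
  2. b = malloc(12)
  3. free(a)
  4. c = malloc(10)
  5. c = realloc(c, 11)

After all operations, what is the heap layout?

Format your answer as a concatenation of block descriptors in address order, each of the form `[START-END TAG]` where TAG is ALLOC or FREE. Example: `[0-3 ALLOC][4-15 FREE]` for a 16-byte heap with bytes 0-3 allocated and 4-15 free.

Op 1: a = malloc(10) -> a = 0; heap: [0-9 ALLOC][10-38 FREE]
Op 2: b = malloc(12) -> b = 10; heap: [0-9 ALLOC][10-21 ALLOC][22-38 FREE]
Op 3: free(a) -> (freed a); heap: [0-9 FREE][10-21 ALLOC][22-38 FREE]
Op 4: c = malloc(10) -> c = 0; heap: [0-9 ALLOC][10-21 ALLOC][22-38 FREE]
Op 5: c = realloc(c, 11) -> c = 22; heap: [0-9 FREE][10-21 ALLOC][22-32 ALLOC][33-38 FREE]

Answer: [0-9 FREE][10-21 ALLOC][22-32 ALLOC][33-38 FREE]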